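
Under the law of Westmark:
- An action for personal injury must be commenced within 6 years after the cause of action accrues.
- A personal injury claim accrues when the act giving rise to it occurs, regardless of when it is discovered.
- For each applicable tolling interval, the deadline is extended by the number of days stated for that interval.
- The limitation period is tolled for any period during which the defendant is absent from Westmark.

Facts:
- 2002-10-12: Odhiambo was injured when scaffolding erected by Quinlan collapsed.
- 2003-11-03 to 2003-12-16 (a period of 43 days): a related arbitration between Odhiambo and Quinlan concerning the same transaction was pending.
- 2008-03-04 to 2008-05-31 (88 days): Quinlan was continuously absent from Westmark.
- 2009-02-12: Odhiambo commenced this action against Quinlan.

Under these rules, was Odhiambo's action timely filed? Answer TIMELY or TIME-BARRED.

The claim accrued on 2002-10-12, when the wrongful act occurred.
The untolled deadline — 6 years after 2002-10-12 — is 2008-10-12.
The period was tolled for 88 days by the defendant's absence from the jurisdiction (2008-03-04 to 2008-05-31), pushing the deadline to 2009-01-08.
Although a pending arbitration ran from 2003-11-03 to 2003-12-16, the stated rules do not make that a tolling event, so it is disregarded.
The 2009-02-12 filing falls after the 2009-01-08 deadline; the claim is time-barred.

TIME-BARRED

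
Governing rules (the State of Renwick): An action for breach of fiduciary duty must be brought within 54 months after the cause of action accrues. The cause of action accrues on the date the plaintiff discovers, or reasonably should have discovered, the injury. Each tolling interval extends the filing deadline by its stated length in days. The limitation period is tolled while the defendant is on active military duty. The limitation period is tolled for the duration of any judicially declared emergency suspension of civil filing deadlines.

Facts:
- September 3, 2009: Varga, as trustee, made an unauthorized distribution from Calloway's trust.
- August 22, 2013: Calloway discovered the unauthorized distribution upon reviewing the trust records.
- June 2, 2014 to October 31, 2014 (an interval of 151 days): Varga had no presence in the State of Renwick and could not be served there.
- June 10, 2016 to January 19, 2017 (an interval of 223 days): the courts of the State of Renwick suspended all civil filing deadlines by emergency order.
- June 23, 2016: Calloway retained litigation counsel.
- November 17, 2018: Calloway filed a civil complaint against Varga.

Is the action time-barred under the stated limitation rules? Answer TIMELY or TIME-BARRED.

TIME-BARRED

The claim did not accrue until Calloway discovered the injury on August 22, 2013; the September 3, 2009 act date does not start the clock under the stated rule.
Adding the 54 months base period to August 22, 2013 gives a deadline of February 22, 2018, before any tolling.
The period was tolled for 223 days by the emergency suspension of filing deadlines (June 10, 2016 to January 19, 2017), pushing the deadline to October 3, 2018.
No stated provision tolls the period for the defendant's absence, so the interval from June 2, 2014 to October 31, 2014 has no effect on the deadline.
The other events in the timeline have no effect on the limitation period under the stated rules.
Filing on November 17, 2018 missed the October 3, 2018 deadline — the action is time-barred.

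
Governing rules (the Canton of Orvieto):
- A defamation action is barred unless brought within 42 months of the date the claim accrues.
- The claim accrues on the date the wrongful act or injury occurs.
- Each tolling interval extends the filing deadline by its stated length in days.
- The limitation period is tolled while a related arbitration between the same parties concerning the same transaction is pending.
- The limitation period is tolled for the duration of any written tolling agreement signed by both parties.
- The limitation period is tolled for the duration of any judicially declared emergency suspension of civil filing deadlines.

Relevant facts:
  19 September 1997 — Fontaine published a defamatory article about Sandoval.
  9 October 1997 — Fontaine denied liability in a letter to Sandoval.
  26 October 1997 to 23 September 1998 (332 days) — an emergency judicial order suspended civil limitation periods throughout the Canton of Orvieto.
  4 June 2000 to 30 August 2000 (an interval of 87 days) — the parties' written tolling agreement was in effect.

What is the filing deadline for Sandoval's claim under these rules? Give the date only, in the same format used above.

12 May 2002

The claim accrued on 19 September 1997, the date of the act.
The untolled deadline — 42 months after 19 September 1997 — is 19 March 2001.
The period was tolled for 332 days by the emergency suspension of filing deadlines (26 October 1997 to 23 September 1998), pushing the deadline to 14 February 2002.
The period was tolled for 87 days by the written tolling agreement (4 June 2000 to 30 August 2000), pushing the deadline to 12 May 2002.
Nothing else in the chronology tolls or restarts the period.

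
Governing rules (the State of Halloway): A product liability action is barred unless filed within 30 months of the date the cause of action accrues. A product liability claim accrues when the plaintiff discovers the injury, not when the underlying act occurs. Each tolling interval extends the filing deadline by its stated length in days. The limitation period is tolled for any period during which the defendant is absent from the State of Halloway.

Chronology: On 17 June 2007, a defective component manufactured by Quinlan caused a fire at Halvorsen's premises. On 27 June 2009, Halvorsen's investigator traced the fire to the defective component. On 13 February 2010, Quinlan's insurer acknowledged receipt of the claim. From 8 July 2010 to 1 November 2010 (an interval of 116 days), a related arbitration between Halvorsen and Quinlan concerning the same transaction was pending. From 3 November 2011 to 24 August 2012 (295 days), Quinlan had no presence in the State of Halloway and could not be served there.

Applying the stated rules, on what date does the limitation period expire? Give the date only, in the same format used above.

Under the discovery rule, the claim accrued on 27 June 2009, when Halvorsen discovered the injury — not on the 17 June 2007 date of the underlying act.
Adding the 30 months base period to 27 June 2009 gives a deadline of 27 December 2011, before any tolling.
The period was tolled for 295 days by the defendant's absence from the jurisdiction (3 November 2011 to 24 August 2012), pushing the deadline to 17 October 2012.
Although a pending arbitration ran from 8 July 2010 to 1 November 2010, the stated rules do not make that a tolling event, so it is disregarded.
The other events in the timeline have no effect on the limitation period under the stated rules.

17 October 2012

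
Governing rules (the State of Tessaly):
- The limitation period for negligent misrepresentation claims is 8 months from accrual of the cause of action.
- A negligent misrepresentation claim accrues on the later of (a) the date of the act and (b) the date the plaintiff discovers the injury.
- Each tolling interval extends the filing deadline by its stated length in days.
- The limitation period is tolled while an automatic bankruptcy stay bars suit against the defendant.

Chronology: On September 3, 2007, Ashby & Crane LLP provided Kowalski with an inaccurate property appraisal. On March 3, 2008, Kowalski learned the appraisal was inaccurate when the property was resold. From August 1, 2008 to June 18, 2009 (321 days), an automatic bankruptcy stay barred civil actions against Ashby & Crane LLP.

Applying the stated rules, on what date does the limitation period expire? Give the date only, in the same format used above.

September 20, 2009

Because discovery on March 3, 2008 post-dates the September 3, 2007 act, accrual under the later-of rule falls on March 3, 2008.
Adding the 8 months base period to March 3, 2008 gives a deadline of November 3, 2008, before any tolling.
The automatic bankruptcy stay from August 1, 2008 to June 18, 2009 tolled the period for 321 days, extending the deadline to September 20, 2009.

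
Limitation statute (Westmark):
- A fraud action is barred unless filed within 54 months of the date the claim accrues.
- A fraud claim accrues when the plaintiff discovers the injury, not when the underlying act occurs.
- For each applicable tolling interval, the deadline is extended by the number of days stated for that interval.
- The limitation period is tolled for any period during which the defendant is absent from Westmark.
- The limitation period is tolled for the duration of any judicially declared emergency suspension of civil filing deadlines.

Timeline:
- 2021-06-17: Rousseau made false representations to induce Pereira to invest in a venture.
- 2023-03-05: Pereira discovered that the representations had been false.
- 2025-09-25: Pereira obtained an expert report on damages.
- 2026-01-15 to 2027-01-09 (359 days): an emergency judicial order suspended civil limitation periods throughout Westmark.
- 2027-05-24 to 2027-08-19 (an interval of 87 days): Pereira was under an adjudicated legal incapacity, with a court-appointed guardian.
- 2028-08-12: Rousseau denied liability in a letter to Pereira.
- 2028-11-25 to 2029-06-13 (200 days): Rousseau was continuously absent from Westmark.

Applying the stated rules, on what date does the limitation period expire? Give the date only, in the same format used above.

Accrual is tied to discovery, so the period began on 2023-03-05 rather than on 2021-06-17 when the act occurred.
Adding the 54 months base period to 2023-03-05 gives a deadline of 2027-09-05, before any tolling.
The period was tolled for 359 days by the emergency suspension of filing deadlines (2026-01-15 to 2027-01-09), pushing the deadline to 2028-08-29.
The defendant's absence from the jurisdiction from 2028-11-25 to 2029-06-13 began after the period had already run on 2028-08-29, so it has no tolling effect.
Although the plaintiff's incapacity ran from 2027-05-24 to 2027-08-19, the stated rules do not make that a tolling event, so it is disregarded.
None of the other events listed affects the running of the period under the stated rules.

2028-08-29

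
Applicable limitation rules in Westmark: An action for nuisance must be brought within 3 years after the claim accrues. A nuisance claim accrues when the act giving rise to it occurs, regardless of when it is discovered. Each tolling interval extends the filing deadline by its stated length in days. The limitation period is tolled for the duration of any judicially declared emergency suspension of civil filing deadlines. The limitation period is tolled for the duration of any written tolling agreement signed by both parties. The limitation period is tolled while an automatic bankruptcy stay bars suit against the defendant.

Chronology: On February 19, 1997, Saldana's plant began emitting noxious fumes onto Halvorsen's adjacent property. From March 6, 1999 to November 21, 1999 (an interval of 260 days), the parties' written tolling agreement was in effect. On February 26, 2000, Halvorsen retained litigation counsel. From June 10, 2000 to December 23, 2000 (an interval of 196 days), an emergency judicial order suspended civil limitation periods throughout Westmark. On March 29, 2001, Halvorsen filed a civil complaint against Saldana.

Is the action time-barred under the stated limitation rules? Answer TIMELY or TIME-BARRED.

The limitation period began to run on February 19, 1997.
The untolled deadline — 3 years after February 19, 1997 — is February 19, 2000.
The period was tolled for 260 days by the written tolling agreement (March 6, 1999 to November 21, 1999), pushing the deadline to November 5, 2000.
The period was tolled for 196 days by the emergency suspension of filing deadlines (June 10, 2000 to December 23, 2000), pushing the deadline to May 20, 2001.
The other events in the timeline have no effect on the limitation period under the stated rules.
The March 29, 2001 filing precedes the May 20, 2001 deadline; the claim is timely.

TIMELY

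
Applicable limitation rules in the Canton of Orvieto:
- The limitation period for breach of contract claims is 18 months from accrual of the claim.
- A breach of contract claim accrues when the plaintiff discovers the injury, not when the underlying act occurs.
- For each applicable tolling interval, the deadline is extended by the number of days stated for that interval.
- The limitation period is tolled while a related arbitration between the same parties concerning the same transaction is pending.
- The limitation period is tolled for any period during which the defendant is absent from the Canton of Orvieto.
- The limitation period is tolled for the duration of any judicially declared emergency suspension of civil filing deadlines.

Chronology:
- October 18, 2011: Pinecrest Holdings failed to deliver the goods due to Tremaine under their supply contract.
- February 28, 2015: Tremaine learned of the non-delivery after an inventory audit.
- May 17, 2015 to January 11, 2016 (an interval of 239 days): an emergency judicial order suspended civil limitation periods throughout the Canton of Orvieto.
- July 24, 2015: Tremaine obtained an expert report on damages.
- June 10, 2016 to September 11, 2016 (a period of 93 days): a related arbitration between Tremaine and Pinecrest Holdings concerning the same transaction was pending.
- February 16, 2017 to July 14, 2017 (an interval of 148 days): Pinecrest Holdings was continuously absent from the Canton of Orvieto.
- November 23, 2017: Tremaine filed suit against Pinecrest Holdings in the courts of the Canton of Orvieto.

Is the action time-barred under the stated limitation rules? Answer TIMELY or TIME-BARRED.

TIMELY

Under the discovery rule, the claim accrued on February 28, 2015, when Tremaine discovered the injury — not on the October 18, 2011 date of the underlying act.
The untolled deadline — 18 months after February 28, 2015 — is August 28, 2016.
The emergency suspension of filing deadlines from May 17, 2015 to January 11, 2016 tolled the period for 239 days, extending the deadline to April 24, 2017.
The pending related arbitration from June 10, 2016 to September 11, 2016 tolled the period for 93 days, extending the deadline to July 26, 2017.
Because the defendant's absence from the jurisdiction ran from February 16, 2017 to July 14, 2017, the deadline is extended by 148 days to December 21, 2017.
None of the other events listed affects the running of the period under the stated rules.
The November 23, 2017 filing precedes the December 21, 2017 deadline; the claim is timely.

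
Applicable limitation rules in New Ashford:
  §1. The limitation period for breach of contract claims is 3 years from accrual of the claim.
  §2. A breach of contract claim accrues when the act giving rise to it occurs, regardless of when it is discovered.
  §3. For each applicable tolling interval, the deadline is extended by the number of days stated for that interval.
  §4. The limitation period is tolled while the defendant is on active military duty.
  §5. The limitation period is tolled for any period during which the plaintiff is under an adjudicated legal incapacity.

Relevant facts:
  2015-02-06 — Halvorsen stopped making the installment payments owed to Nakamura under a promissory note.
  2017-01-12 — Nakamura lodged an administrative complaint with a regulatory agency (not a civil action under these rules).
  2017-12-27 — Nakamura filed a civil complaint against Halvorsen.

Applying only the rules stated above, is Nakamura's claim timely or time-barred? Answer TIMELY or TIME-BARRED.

The claim accrued on 2015-02-06, when the wrongful act occurred.
Adding the 3 years base period to 2015-02-06 gives a deadline of 2018-02-06, before any tolling.
None of the other events listed affects the running of the period under the stated rules.
Filing on 2017-12-27 beat the 2018-02-06 deadline — the action is timely.

TIMELY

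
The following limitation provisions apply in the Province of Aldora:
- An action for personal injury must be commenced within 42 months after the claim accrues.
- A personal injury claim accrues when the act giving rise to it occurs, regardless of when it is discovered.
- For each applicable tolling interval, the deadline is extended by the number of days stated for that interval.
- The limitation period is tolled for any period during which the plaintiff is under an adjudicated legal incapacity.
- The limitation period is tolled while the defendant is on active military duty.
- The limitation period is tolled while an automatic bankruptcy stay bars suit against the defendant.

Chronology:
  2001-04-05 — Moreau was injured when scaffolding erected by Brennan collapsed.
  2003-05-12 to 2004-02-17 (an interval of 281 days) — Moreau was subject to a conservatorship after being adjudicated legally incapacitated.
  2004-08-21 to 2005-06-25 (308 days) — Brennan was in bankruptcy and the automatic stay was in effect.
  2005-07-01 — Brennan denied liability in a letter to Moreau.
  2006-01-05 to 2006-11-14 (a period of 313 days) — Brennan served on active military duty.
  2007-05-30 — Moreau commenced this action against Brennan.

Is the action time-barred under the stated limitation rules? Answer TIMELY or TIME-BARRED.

The claim accrued on 2001-04-05, when the wrongful act occurred.
The untolled deadline — 42 months after 2001-04-05 — is 2004-10-05.
The plaintiff's legal incapacity from 2003-05-12 to 2004-02-17 tolled the period for 281 days, extending the deadline to 2005-07-13.
Because the automatic bankruptcy stay ran from 2004-08-21 to 2005-06-25, the deadline is extended by 308 days to 2006-05-17.
The defendant's active military service from 2006-01-05 to 2006-11-14 tolled the period for 313 days, extending the deadline to 2007-03-26.
None of the other events listed affects the running of the period under the stated rules.
The 2007-05-30 filing falls after the 2007-03-26 deadline; the claim is time-barred.

TIME-BARRED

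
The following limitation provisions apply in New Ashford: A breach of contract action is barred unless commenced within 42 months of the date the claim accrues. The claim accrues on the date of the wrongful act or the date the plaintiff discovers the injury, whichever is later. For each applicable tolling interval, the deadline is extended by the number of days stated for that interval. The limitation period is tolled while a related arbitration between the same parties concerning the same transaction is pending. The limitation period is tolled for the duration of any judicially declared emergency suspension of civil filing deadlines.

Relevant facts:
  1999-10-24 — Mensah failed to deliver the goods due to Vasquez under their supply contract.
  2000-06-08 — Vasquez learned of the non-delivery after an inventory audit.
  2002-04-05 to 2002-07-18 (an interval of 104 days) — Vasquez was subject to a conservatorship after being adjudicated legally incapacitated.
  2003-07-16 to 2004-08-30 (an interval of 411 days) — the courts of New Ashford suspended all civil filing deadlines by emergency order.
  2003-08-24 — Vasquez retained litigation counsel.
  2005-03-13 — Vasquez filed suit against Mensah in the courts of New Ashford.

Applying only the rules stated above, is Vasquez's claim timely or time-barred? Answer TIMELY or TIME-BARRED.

TIME-BARRED

Taking the later of the act (1999-10-24) and discovery (2000-06-08), the claim accrued on 2000-06-08.
Adding the 42 months base period to 2000-06-08 gives a deadline of 2003-12-08, before any tolling.
The emergency suspension of filing deadlines from 2003-07-16 to 2004-08-30 tolled the period for 411 days, extending the deadline to 2005-01-22.
The plaintiff's legal incapacity from 2002-04-05 to 2002-07-18 does not toll the period, because no stated rule makes the plaintiff's incapacity a tolling event.
Nothing else in the chronology tolls or restarts the period.
The 2005-03-13 filing falls after the 2005-01-22 deadline; the claim is time-barred.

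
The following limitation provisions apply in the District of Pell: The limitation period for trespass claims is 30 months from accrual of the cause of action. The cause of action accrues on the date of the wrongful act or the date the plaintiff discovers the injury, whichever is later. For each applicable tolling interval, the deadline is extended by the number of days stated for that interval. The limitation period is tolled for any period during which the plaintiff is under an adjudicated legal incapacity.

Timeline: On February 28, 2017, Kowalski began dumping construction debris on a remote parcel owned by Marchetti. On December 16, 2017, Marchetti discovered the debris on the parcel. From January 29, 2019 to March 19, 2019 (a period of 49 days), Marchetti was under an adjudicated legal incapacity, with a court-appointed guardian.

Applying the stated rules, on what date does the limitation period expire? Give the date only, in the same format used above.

August 4, 2020

Because discovery on December 16, 2017 post-dates the February 28, 2017 act, accrual under the later-of rule falls on December 16, 2017.
The untolled deadline — 30 months after December 16, 2017 — is June 16, 2020.
The period was tolled for 49 days by the plaintiff's legal incapacity (January 29, 2019 to March 19, 2019), pushing the deadline to August 4, 2020.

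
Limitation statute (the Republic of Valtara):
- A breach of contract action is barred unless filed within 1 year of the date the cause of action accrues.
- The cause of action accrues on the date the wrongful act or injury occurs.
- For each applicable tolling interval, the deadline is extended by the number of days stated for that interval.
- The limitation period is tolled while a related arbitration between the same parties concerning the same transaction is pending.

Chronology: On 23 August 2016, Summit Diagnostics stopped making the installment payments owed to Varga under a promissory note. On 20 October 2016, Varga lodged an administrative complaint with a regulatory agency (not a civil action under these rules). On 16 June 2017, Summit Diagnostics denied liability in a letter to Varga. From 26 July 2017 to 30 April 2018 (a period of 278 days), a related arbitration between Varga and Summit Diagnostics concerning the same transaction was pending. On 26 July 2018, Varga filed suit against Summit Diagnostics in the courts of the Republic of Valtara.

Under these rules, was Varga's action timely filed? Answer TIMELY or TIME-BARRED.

The limitation period began to run on 23 August 2016.
The untolled deadline — 1 year after 23 August 2016 — is 23 August 2017.
Because the pending related arbitration ran from 26 July 2017 to 30 April 2018, the deadline is extended by 278 days to 28 May 2018.
The other events in the timeline have no effect on the limitation period under the stated rules.
The 26 July 2018 filing falls after the 28 May 2018 deadline; the claim is time-barred.

TIME-BARRED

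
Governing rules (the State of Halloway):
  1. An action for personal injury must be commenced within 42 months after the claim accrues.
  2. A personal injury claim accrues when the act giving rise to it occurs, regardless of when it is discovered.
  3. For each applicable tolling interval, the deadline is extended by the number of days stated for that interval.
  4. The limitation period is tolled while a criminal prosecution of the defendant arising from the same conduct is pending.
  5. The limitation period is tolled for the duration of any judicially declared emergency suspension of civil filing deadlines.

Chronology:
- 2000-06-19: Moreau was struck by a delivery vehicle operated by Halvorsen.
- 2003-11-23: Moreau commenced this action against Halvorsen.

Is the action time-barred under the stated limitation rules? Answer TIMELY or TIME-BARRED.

The claim accrued on 2000-06-19, the date of the act.
Adding the 42 months base period to 2000-06-19 gives a deadline of 2003-12-19, before any tolling.
Filing on 2003-11-23 beat the 2003-12-19 deadline — the action is timely.

TIMELY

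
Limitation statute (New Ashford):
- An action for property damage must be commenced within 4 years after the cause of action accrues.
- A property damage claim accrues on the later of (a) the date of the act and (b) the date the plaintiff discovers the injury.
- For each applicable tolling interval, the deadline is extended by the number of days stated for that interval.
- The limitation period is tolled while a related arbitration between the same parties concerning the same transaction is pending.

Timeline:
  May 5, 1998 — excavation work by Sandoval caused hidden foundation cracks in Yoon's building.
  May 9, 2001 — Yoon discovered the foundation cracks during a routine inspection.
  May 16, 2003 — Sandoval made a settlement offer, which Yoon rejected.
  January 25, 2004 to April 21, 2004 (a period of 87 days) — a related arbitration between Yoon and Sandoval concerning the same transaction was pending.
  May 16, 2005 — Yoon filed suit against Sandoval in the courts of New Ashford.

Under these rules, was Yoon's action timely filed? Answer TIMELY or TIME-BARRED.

TIMELY

Taking the later of the act (May 5, 1998) and discovery (May 9, 2001), the claim accrued on May 9, 2001.
The untolled deadline — 4 years after May 9, 2001 — is May 9, 2005.
Because the pending related arbitration ran from January 25, 2004 to April 21, 2004, the deadline is extended by 87 days to August 4, 2005.
None of the other events listed affects the running of the period under the stated rules.
Filing on May 16, 2005 beat the August 4, 2005 deadline — the action is timely.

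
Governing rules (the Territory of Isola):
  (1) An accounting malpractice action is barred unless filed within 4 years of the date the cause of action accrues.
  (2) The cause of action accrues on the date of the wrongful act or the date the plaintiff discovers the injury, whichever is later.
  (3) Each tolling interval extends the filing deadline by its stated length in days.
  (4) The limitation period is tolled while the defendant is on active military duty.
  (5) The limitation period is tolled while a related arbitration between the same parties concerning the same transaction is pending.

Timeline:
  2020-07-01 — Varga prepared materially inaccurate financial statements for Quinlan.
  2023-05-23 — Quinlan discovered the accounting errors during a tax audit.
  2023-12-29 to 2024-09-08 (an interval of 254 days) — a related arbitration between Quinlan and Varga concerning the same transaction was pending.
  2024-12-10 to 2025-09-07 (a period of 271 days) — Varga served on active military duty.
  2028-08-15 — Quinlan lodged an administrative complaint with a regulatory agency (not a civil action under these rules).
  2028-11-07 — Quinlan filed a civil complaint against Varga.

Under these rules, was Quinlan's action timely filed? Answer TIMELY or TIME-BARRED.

TIME-BARRED

Because discovery on 2023-05-23 post-dates the 2020-07-01 act, accrual under the later-of rule falls on 2023-05-23.
4 years from 2023-05-23 is 2027-05-23.
The pending related arbitration from 2023-12-29 to 2024-09-08 tolled the period for 254 days, extending the deadline to 2028-02-01.
The defendant's active military service from 2024-12-10 to 2025-09-07 tolled the period for 271 days, extending the deadline to 2028-10-29.
None of the other events listed affects the running of the period under the stated rules.
Filing on 2028-11-07 missed the 2028-10-29 deadline — the action is time-barred.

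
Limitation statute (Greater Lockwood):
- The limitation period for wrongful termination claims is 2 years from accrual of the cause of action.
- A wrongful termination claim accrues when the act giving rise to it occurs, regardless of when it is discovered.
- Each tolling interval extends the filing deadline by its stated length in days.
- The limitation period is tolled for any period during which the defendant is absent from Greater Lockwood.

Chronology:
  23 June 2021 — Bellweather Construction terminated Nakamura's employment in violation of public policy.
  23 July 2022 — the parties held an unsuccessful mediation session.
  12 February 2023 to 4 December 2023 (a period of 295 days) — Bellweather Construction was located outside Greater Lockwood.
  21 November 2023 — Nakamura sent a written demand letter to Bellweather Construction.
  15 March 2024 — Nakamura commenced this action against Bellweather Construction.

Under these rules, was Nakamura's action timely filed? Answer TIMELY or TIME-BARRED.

The limitation period began to run on 23 June 2021.
2 years from 23 June 2021 is 23 June 2023.
The defendant's absence from the jurisdiction from 12 February 2023 to 4 December 2023 tolled the period for 295 days, extending the deadline to 13 April 2024.
The other events in the timeline have no effect on the limitation period under the stated rules.
Filing on 15 March 2024 beat the 13 April 2024 deadline — the action is timely.

TIMELY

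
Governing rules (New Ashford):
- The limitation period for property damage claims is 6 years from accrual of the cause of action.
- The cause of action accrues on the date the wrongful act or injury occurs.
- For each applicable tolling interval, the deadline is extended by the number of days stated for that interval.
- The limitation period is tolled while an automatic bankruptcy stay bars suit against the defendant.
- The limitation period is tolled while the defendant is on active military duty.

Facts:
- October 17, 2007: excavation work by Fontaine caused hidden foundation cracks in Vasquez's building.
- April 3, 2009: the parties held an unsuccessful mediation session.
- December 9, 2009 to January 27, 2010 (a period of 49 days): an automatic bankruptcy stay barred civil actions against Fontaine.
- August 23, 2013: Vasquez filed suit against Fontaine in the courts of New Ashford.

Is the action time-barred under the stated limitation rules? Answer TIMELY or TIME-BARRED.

TIMELY

The claim accrued on October 17, 2007, when the wrongful act occurred.
Adding the 6 years base period to October 17, 2007 gives a deadline of October 17, 2013, before any tolling.
The period was tolled for 49 days by the automatic bankruptcy stay (December 9, 2009 to January 27, 2010), pushing the deadline to December 5, 2013.
None of the other events listed affects the running of the period under the stated rules.
Filing on August 23, 2013 beat the December 5, 2013 deadline — the action is timely.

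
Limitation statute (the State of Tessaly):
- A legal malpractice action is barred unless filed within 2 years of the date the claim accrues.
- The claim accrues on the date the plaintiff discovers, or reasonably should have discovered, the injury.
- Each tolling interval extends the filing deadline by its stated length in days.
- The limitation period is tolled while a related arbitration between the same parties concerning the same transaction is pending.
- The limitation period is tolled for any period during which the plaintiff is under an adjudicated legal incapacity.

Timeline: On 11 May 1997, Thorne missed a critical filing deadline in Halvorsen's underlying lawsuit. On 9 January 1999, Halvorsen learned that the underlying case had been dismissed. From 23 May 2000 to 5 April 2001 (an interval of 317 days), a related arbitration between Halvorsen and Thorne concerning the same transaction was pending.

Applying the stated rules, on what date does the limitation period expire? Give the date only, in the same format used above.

The claim did not accrue until Halvorsen discovered the injury on 9 January 1999; the 11 May 1997 act date does not start the clock under the stated rule.
The untolled deadline — 2 years after 9 January 1999 — is 9 January 2001.
Because the pending related arbitration ran from 23 May 2000 to 5 April 2001, the deadline is extended by 317 days to 22 November 2001.

22 November 2001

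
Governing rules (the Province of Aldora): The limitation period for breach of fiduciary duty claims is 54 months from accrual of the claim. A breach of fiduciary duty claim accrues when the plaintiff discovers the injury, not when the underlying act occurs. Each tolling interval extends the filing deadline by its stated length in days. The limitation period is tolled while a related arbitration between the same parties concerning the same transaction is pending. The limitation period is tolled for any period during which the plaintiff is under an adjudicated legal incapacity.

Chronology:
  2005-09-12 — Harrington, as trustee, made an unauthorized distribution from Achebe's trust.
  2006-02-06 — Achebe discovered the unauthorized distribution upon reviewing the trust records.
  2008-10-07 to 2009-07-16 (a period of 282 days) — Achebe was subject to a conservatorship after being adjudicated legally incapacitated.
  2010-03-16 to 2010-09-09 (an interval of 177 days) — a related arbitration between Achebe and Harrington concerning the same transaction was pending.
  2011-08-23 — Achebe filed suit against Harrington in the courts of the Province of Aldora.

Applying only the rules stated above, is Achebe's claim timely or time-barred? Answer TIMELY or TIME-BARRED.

TIMELY

Accrual is tied to discovery, so the period began on 2006-02-06 rather than on 2005-09-12 when the act occurred.
Adding the 54 months base period to 2006-02-06 gives a deadline of 2010-08-06, before any tolling.
The plaintiff's legal incapacity from 2008-10-07 to 2009-07-16 tolled the period for 282 days, extending the deadline to 2011-05-15.
The pending related arbitration from 2010-03-16 to 2010-09-09 tolled the period for 177 days, extending the deadline to 2011-11-08.
Achebe filed on 2011-08-23, before the 2011-11-08 deadline, so the action is timely.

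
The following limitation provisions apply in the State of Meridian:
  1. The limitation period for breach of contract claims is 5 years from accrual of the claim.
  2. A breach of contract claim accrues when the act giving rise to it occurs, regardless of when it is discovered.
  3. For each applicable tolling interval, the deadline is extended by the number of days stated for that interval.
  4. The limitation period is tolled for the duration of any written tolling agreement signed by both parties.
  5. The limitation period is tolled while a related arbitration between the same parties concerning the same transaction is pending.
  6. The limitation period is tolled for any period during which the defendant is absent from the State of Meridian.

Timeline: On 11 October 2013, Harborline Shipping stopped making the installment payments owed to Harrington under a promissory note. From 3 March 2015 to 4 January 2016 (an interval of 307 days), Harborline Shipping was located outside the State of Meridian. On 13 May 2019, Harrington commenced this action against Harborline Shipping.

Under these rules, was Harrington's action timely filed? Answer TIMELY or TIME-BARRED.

TIMELY

The claim accrued on 11 October 2013, the date of the act.
The untolled deadline — 5 years after 11 October 2013 — is 11 October 2018.
The period was tolled for 307 days by the defendant's absence from the jurisdiction (3 March 2015 to 4 January 2016), pushing the deadline to 14 August 2019.
The 13 May 2019 filing precedes the 14 August 2019 deadline; the claim is timely.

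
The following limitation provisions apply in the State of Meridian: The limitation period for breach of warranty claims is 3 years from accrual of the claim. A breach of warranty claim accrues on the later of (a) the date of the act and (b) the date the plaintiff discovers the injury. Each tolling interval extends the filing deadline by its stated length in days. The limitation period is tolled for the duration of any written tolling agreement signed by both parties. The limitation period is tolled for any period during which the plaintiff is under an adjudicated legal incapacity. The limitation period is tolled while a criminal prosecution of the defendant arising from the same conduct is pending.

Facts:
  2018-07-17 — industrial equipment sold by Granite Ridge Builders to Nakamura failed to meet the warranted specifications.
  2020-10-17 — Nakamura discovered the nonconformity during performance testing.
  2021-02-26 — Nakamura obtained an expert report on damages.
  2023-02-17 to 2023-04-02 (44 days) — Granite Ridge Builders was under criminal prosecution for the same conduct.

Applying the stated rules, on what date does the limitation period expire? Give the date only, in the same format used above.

The claim accrued on 2020-10-17 — the later of the 2018-07-17 act and the 2020-10-17 discovery.
Adding the 3 years base period to 2020-10-17 gives a deadline of 2023-10-17, before any tolling.
Because the pending criminal prosecution ran from 2023-02-17 to 2023-04-02, the deadline is extended by 44 days to 2023-11-30.
None of the other events listed affects the running of the period under the stated rules.

2023-11-30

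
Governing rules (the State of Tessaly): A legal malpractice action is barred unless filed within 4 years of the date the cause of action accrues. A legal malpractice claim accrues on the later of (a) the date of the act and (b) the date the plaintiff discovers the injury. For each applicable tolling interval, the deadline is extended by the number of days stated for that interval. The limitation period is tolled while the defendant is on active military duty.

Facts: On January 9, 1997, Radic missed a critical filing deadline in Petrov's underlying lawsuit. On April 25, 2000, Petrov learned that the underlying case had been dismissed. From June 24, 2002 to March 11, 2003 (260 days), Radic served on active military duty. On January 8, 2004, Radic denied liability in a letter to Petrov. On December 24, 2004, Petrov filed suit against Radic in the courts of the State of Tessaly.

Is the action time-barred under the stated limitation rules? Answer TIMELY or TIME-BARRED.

The claim accrued on April 25, 2000 — the later of the January 9, 1997 act and the April 25, 2000 discovery.
Adding the 4 years base period to April 25, 2000 gives a deadline of April 25, 2004, before any tolling.
Because the defendant's active military service ran from June 24, 2002 to March 11, 2003, the deadline is extended by 260 days to January 10, 2005.
The other events in the timeline have no effect on the limitation period under the stated rules.
Filing on December 24, 2004 beat the January 10, 2005 deadline — the action is timely.

TIMELY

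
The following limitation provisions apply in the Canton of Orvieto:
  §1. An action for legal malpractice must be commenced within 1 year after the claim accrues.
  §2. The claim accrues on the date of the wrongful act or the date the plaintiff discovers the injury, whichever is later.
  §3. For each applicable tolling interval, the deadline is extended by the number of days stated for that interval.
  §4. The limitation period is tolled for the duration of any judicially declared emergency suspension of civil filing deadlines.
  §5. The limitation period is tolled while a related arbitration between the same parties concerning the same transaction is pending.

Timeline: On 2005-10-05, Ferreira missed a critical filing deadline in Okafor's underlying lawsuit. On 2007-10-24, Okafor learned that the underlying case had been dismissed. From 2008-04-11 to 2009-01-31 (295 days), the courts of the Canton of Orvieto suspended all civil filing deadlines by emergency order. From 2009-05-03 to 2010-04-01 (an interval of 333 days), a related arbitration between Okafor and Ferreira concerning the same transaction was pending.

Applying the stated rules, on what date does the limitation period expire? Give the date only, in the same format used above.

2010-07-14

The claim accrued on 2007-10-24 — the later of the 2005-10-05 act and the 2007-10-24 discovery.
1 year from 2007-10-24 is 2008-10-24.
The period was tolled for 295 days by the emergency suspension of filing deadlines (2008-04-11 to 2009-01-31), pushing the deadline to 2009-08-15.
The pending related arbitration from 2009-05-03 to 2010-04-01 tolled the period for 333 days, extending the deadline to 2010-07-14.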